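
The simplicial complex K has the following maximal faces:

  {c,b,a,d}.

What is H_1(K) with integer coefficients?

K has 4 vertices, 6 edges, 4 triangles, 1 3-simplex.
rank ∂_1 = 3, rank ∂_2 = 3 ⇒ b_1 = 6 − 3 − 3 = 0; all invariant factors of ∂_2 are 1 so no torsion. So H_1 = 0.

H_1 ≅ 0.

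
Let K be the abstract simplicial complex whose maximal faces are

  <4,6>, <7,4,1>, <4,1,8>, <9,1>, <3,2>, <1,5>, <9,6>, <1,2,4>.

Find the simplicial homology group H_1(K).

H_1 ≅ Z.

Fix the vertex order 1 < 2 < 3 < 4 < 5 < 6 < 7 < 8 < 9 and write every simplex with vertices in increasing order. Then dim K = 2 and the simplices of K are:

  0-simplices (9): [1], [2], [3], [4], [5], [6], [7], [8], [9]
  1-simplices (12): [1,2], [1,4], [1,5], [1,7], [1,8], [1,9], [2,3], [2,4], [4,6], [4,7], [4,8], [6,9]
  2-simplices (3): [1,2,4], [1,4,7], [1,4,8]

so the chain groups are C_0 ≅ Z^9, C_1 ≅ Z^12, C_2 ≅ Z^3.

∂_1: C_1 → C_0 maps an edge to its endpoints' difference, ∂[p,q] = q − p. For instance
  ∂[2,3] = [3] − [2].
As a 9×12 matrix over Z this has rank 8, with invariant factors (1,1,1,1,1,1,1,1).

The boundary map ∂_2: C_2 → C_1 acts by ∂[p,q,r] = [q,r] − [p,r] + [p,q]. For instance
  ∂[1,4,7] = [4,7] − [1,7] + [1,4],
  ∂[1,2,4] = [2,4] − [1,4] + [1,2].
The 12×3 boundary matrix has rank 3 and Smith normal form diag(1,1,1).

Computing H_k = (kernel of ∂_k) / (image of ∂_{k+1}):

  H_1: rank ker ∂_1 − rank ∂_2 = (12 − 8) − 3 = 1, and the invariant factors of ∂_2 are all 1, so H_1 ≅ Z.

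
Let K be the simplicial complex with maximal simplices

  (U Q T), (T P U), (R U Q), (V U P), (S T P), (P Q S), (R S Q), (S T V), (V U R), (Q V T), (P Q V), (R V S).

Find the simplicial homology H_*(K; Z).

Order the vertices as P < Q < R < S < T < U < V. Listing each simplex with vertices in this order, K has dimension 2 with simplices:

  0-simplices (7): P, Q, R, S, T, U, V
  1-simplices (18): PQ, PS, PT, PU, PV, QR, QS, QT, QU, QV, RS, RU, RV, ST, SV, TU, TV, UV
  2-simplices (12): PQS, PQV, PST, PTU, PUV, QRS, QRU, QTU, QTV, RSV, RUV, STV

giving chain groups C_0 ≅ Z^7, C_1 ≅ Z^18, C_2 ≅ Z^12.

Boundary ∂_1: C_1 → C_0 is given by ∂[p,q] = [q] − [p]. For instance
  ∂PV = V − P.
As a 7×18 matrix over Z this has rank 6, with invariant factors (1,1,1,1,1,1).

Boundary ∂_2: C_2 → C_1 acts by ∂[p,q,r] = [q,r] − [p,r] + [p,q]. For instance
  ∂STV = TV − SV + ST,
  ∂PQS = QS − PS + PQ.
The resulting 18×12 matrix has rank 12, and its Smith normal form has invariant factors (1,1,1,1,1,1,1,1,1,1,1,2).

Computing H_k = (kernel of ∂_k) / (image of ∂_{k+1}):

  H_0: rank C_0 − rank ∂_1 = 7 − 6 = 1, and the invariant factors of ∂_1 are all 1, so H_0 = Z.
  H_1: rank ker ∂_1 − rank ∂_2 = (18 − 6) − 12 = 0, and ∂_2 has invariant factor 2 > 1, so H_1 = Z/2.
  H_2: rank ker ∂_2 − rank ∂_3 = (12 − 12) − 0 = 0, and there is no ∂_3, so H_2 = 0.

As a check, the Euler characteristic is 7 − 18 + 12 = 1, which agrees with 1 − 0 + 0 = 1.
(K is a triangulation of the real projective plane RP^2.)

H_0 ≅ Z,  H_1 ≅ Z/2,  H_2 = 0.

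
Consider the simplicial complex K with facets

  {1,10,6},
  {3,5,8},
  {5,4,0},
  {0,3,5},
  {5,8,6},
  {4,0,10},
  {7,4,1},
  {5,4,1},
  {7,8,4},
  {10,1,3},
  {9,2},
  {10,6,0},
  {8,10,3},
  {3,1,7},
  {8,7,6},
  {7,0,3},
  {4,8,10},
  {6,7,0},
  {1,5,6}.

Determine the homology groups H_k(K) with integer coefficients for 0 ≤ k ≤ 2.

K has 11 vertices, 28 edges, 18 triangles.
rank ∂_0 = 0, rank ∂_1 = 9 ⇒ b_0 = 11 − 0 − 9 = 2; all invariant factors of ∂_1 are 1 so no torsion. So H_0 ≅ Z^2.
rank ∂_1 = 9, rank ∂_2 = 17 ⇒ b_1 = 28 − 9 − 17 = 2; all invariant factors of ∂_2 are 1 so no torsion. So H_1 ≅ Z^2.
rank ∂_2 = 17, rank ∂_3 = 0 ⇒ b_2 = 18 − 17 − 0 = 1. So H_2 ≅ Z.

H_0 = Z^2,  H_1 = Z^2,  H_2 = Z.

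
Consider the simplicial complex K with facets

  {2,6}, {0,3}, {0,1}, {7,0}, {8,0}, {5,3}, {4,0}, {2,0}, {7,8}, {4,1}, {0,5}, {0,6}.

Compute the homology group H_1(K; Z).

H_1 = Z^4.

Order the vertices as 0 < 1 < 2 < 3 < 4 < 5 < 6 < 7 < 8. Listing each simplex with vertices in this order, K has dimension 1 with simplices:

  0-simplices (9): [0], [1], [2], [3], [4], [5], [6], [7], [8]
  1-simplices (12): [0,1], [0,2], [0,3], [0,4], [0,5], [0,6], [0,7], [0,8], [1,4], [2,6], [3,5], [7,8]

giving chain groups C_0 ≅ Z^9, C_1 ≅ Z^12.

The boundary map ∂_1: C_1 → C_0 is given by ∂[p,q] = [q] − [p]. For instance
  ∂[0,8] = [8] − [0].
This gives a 9×12 integer matrix of rank 8; reducing to Smith normal form yields diagonal entries (1,1,1,1,1,1,1,1).

Computing H_k = (kernel of ∂_k) / (image of ∂_{k+1}):

  H_1: rank ker ∂_1 − rank ∂_2 = (12 − 8) − 0 = 4, and there is no ∂_2, so H_1 ≅ Z^4.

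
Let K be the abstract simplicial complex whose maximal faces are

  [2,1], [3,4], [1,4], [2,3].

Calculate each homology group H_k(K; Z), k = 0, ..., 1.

Take the total order 1 < 2 < 3 < 4 on the vertex set. Then K (dimension 1) consists of the simplices:

  0-simplices (4): [1], [2], [3], [4]
  1-simplices (4): [1,2], [1,4], [2,3], [3,4]

Hence C_0 ≅ Z^4, C_1 ≅ Z^4.

∂_1: C_1 → C_0 is given by ∂[p,q] = [q] − [p]. For instance
  ∂[3,4] = [4] − [3].
The resulting 4×4 matrix has rank 3, and its Smith normal form has invariant factors (1,1,1).

Computing H_k = (kernel of ∂_k) / (image of ∂_{k+1}):

  H_0: rank C_0 − rank ∂_1 = 4 − 3 = 1, and the invariant factors of ∂_1 are all 1, so H_0 ≅ Z.
  H_1: rank ker ∂_1 − rank ∂_2 = (4 − 3) − 0 = 1, and there is no ∂_2, so H_1 ≅ Z.

As a check, the Euler characteristic is 4 − 4 = 0, which agrees with 1 − 1 = 0.

H_0 ≅ Z,  H_1 ≅ Z.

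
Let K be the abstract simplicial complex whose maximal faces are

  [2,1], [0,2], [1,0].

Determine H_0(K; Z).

Fix the vertex order 0 < 1 < 2 and write every simplex with vertices in increasing order. Then dim K = 1 and the simplices of K are:

  0-simplices (3): [0], [1], [2]
  1-simplices (3): [0,1], [0,2], [1,2]

giving chain groups C_0 ≅ Z^3, C_1 ≅ Z^3.

Boundary ∂_1: C_1 → C_0 is given by ∂[p,q] = [q] − [p].
The 3×3 boundary matrix has rank 2 and Smith normal form diag(1,1).

From H_k ≅ ker(∂_k) / im(∂_{k+1}) we obtain:

  H_0: rank C_0 − rank ∂_1 = 3 − 2 = 1, and the invariant factors of ∂_1 are all 1, so H_0 = Z.

(K is a triangulation of the circle S^1.)

H_0 = Z.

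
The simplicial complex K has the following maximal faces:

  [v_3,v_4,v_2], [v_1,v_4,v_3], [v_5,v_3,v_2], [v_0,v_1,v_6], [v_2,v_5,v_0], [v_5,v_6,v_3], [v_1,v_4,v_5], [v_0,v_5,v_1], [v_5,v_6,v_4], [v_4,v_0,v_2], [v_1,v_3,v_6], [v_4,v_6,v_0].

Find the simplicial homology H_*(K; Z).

Fix the vertex order v_0 < v_1 < v_2 < v_3 < v_4 < v_5 < v_6 and write every simplex with vertices in increasing order. Then dim K = 2 and the simplices of K are:

  0-simplices (7): [v_0], [v_1], [v_2], [v_3], [v_4], [v_5], [v_6]
  1-simplices (18): (18 of them)
  2-simplices (12): (12 of them)

so the chain groups are C_0 ≅ Z^7, C_1 ≅ Z^18, C_2 ≅ Z^12.

∂_1: C_1 → C_0 is given by ∂[p,q] = [q] − [p]. For instance
  ∂[v_4,v_5] = [v_5] − [v_4].
This gives a 7×18 integer matrix of rank 6; reducing to Smith normal form yields diagonal entries (1,1,1,1,1,1).

∂_2: C_2 → C_1 acts by ∂[p,q,r] = [q,r] − [p,r] + [p,q]. For instance
  ∂[v_3,v_5,v_6] = [v_5,v_6] − [v_3,v_6] + [v_3,v_5],
  ∂[v_2,v_3,v_4] = [v_3,v_4] − [v_2,v_4] + [v_2,v_3].
The resulting 18×12 matrix has rank 12, and its Smith normal form has invariant factors (1,1,1,1,1,1,1,1,1,1,1,2).

Reading off H_k = ker ∂_k / im ∂_{k+1}:

  H_0: rank C_0 − rank ∂_1 = 7 − 6 = 1, and the invariant factors of ∂_1 are all 1, so H_0 = Z.
  H_1: rank ker ∂_1 − rank ∂_2 = (18 − 6) − 12 = 0, and ∂_2 has invariant factor 2 > 1, so H_1 = Z/2.
  H_2: rank ker ∂_2 − rank ∂_3 = (12 − 12) − 0 = 0, and there is no ∂_3, so H_2 = 0.

H_0 = Z,  H_1 = Z/2,  H_2 = 0.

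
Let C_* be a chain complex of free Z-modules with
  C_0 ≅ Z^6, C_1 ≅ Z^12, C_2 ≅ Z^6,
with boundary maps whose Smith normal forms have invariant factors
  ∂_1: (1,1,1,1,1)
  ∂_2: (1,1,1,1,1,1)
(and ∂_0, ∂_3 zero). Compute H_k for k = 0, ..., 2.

H_0: b_0 = 6 − 0 − 5 = 1; torsion from ∂_1 factors > 1: none. So H_0 = Z.
H_1: b_1 = 12 − 5 − 6 = 1; torsion from ∂_2 factors > 1: none. So H_1 = Z.
H_2: b_2 = 6 − 6 − 0 = 0; torsion from ∂_3 factors > 1: none. So H_2 = 0.

H_0 = Z,  H_1 = Z,  H_2 = 0.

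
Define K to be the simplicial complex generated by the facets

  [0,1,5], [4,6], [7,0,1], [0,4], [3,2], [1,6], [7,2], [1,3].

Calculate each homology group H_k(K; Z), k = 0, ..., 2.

We work with the vertex ordering 0 < 1 < 2 < 3 < 4 < 5 < 6 < 7. The simplices of K, each written with vertices in increasing order, are:

  0-simplices (8): [0], [1], [2], [3], [4], [5], [6], [7]
  1-simplices (11): [0,1], [0,4], [0,5], [0,7], [1,3], [1,5], [1,6], [1,7], [2,3], [2,7], [4,6]
  2-simplices (2): [0,1,5], [0,1,7]

giving chain groups C_0 ≅ Z^8, C_1 ≅ Z^11, C_2 ≅ Z^2.

Boundary ∂_1: C_1 → C_0 maps an edge to its endpoints' difference, ∂[p,q] = q − p.
The 8×11 boundary matrix has rank 7 and Smith normal form diag(1,1,1,1,1,1,1).

Boundary ∂_2: C_2 → C_1 sends each 2-simplex [p,q,r] to [q,r] − [p,r] + [p,q]. For instance
  ∂[0,1,5] = [1,5] − [0,5] + [0,1],
  ∂[0,1,7] = [1,7] − [0,7] + [0,1].
This gives a 11×2 integer matrix of rank 2; reducing to Smith normal form yields diagonal entries (1,1).

Reading off H_k = ker ∂_k / im ∂_{k+1}:

  H_0: rank C_0 − rank ∂_1 = 8 − 7 = 1, and the invariant factors of ∂_1 are all 1, so H_0 ≅ Z.
  H_1: rank ker ∂_1 − rank ∂_2 = (11 − 7) − 2 = 2, and the invariant factors of ∂_2 are all 1, so H_1 ≅ Z^2.
  H_2: rank ker ∂_2 − rank ∂_3 = (2 − 2) − 0 = 0, and there is no ∂_3, so H_2 ≅ 0.

As a check, the Euler characteristic is 8 − 11 + 2 = -1, which agrees with 1 − 2 + 0 = -1.

H_0 ≅ Z,  H_1 ≅ Z^2,  H_2 = 0.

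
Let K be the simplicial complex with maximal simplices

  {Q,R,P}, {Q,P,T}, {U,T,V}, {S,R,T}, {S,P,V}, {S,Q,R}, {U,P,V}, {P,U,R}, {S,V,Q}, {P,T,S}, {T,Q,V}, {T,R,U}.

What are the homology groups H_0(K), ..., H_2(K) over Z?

H_0 = Z,  H_1 = Z/2Z,  H_2 = 0.

We work with the vertex ordering P < Q < R < S < T < U < V. The simplices of K, each written with vertices in increasing order, are:

  0-simplices (7): P, Q, R, S, T, U, V
  1-simplices (18): PQ, PR, PS, PT, PU, PV, QR, QS, QT, QV, RS, RT, RU, ST, SV, TU, TV, UV
  2-simplices (12): PQR, PQT, PRU, PST, PSV, PUV, QRS, QSV, QTV, RST, RTU, TUV

so the chain groups are C_0 ≅ Z^7, C_1 ≅ Z^18, C_2 ≅ Z^12.

Boundary ∂_1: C_1 → C_0 is given by ∂[p,q] = [q] − [p]. For instance
  ∂PQ = Q − P.
As a 7×18 matrix over Z this has rank 6, with invariant factors (1,1,1,1,1,1).

The boundary map ∂_2: C_2 → C_1 sends each 2-simplex [p,q,r] to [q,r] − [p,r] + [p,q]. For instance
  ∂PQR = QR − PR + PQ,
  ∂PSV = SV − PV + PS.
This gives a 18×12 integer matrix of rank 12; reducing to Smith normal form yields diagonal entries (1,1,1,1,1,1,1,1,1,1,1,2).

Computing H_k = (kernel of ∂_k) / (image of ∂_{k+1}):

  H_0: rank C_0 − rank ∂_1 = 7 − 6 = 1, and the invariant factors of ∂_1 are all 1, so H_0 = Z.
  H_1: rank ker ∂_1 − rank ∂_2 = (18 − 6) − 12 = 0, and ∂_2 has invariant factor 2 > 1, so H_1 = Z/2Z.
  H_2: rank ker ∂_2 − rank ∂_3 = (12 − 12) − 0 = 0, and there is no ∂_3, so H_2 = 0.

(K is a triangulation of the real projective plane RP^2.)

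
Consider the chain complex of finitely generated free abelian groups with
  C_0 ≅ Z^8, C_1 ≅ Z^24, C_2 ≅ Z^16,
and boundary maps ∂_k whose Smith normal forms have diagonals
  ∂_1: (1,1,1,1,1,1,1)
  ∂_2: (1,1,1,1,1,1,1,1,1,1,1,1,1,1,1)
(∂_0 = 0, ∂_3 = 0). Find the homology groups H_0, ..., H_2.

H_0 ≅ Z,  H_1 ≅ Z^2,  H_2 ≅ Z.

H_0: b_0 = 8 − 0 − 7 = 1; torsion from ∂_1 factors > 1: none. So H_0 ≅ Z.
H_1: b_1 = 24 − 7 − 15 = 2; torsion from ∂_2 factors > 1: none. So H_1 ≅ Z^2.
H_2: b_2 = 16 − 15 − 0 = 1; torsion from ∂_3 factors > 1: none. So H_2 ≅ Z.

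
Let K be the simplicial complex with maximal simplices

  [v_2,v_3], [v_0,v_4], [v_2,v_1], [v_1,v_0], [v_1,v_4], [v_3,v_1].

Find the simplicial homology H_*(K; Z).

H_0 ≅ Z,  H_1 ≅ Z^2.

Fix the vertex order v_0 < v_1 < v_2 < v_3 < v_4 and write every simplex with vertices in increasing order. Then dim K = 1 and the simplices of K are:

  0-simplices (5): [v_0], [v_1], [v_2], [v_3], [v_4]
  1-simplices (6): [v_0,v_1], [v_0,v_4], [v_1,v_2], [v_1,v_3], [v_1,v_4], [v_2,v_3]

Hence C_0 ≅ Z^5, C_1 ≅ Z^6.

The boundary map ∂_1: C_1 → C_0 sends each edge [p,q] (with p < q) to q − p. For instance
  ∂[v_1,v_4] = [v_4] − [v_1].
The 5×6 boundary matrix has rank 4 and Smith normal form diag(1,1,1,1).

Computing H_k = (kernel of ∂_k) / (image of ∂_{k+1}):

  H_0: rank C_0 − rank ∂_1 = 5 − 4 = 1, and the invariant factors of ∂_1 are all 1, so H_0 ≅ Z.
  H_1: rank ker ∂_1 − rank ∂_2 = (6 − 4) − 0 = 2, and there is no ∂_2, so H_1 ≅ Z^2.

As a check, the Euler characteristic is 5 − 6 = -1, which agrees with 1 − 2 = -1.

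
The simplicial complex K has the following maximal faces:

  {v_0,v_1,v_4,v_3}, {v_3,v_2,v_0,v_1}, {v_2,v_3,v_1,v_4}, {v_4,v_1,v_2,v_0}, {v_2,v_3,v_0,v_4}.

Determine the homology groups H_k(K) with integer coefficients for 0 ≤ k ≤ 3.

H_0 = Z,  H_1 = 0,  H_2 = 0,  H_3 = Z.

K has 5 vertices, 10 edges, 10 triangles, 5 3-simplices.
rank ∂_0 = 0, rank ∂_1 = 4 ⇒ b_0 = 5 − 0 − 4 = 1; all invariant factors of ∂_1 are 1 so no torsion. So H_0 = Z.
rank ∂_1 = 4, rank ∂_2 = 6 ⇒ b_1 = 10 − 4 − 6 = 0; all invariant factors of ∂_2 are 1 so no torsion. So H_1 = 0.
rank ∂_2 = 6, rank ∂_3 = 4 ⇒ b_2 = 10 − 6 − 4 = 0; all invariant factors of ∂_3 are 1 so no torsion. So H_2 = 0.
rank ∂_3 = 4, rank ∂_4 = 0 ⇒ b_3 = 5 − 4 − 0 = 1. So H_3 = Z.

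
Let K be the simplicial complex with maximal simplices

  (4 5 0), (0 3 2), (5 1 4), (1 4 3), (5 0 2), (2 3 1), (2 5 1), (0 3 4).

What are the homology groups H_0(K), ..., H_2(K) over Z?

H_0 = Z,  H_1 = 0,  H_2 = Z.

Order the vertices as 0 < 1 < 2 < 3 < 4 < 5. Listing each simplex with vertices in this order, K has dimension 2 with simplices:

  0-simplices (6): [0], [1], [2], [3], [4], [5]
  1-simplices (12): [0,2], [0,3], [0,4], [0,5], [1,2], [1,3], [1,4], [1,5], [2,3], [2,5], [3,4], [4,5]
  2-simplices (8): [0,2,3], [0,2,5], [0,3,4], [0,4,5], [1,2,3], [1,2,5], [1,3,4], [1,4,5]

so the chain groups are C_0 ≅ Z^6, C_1 ≅ Z^12, C_2 ≅ Z^8.

∂_1: C_1 → C_0 maps an edge to its endpoints' difference, ∂[p,q] = q − p. For instance
  ∂[1,5] = [5] − [1].
As a 6×12 matrix over Z this has rank 5, with invariant factors (1,1,1,1,1).

∂_2: C_2 → C_1 sends each 2-simplex [p,q,r] to [q,r] − [p,r] + [p,q]. For instance
  ∂[0,3,4] = [3,4] − [0,4] + [0,3],
  ∂[1,3,4] = [3,4] − [1,4] + [1,3].
The 12×8 boundary matrix has rank 7 and Smith normal form diag(1,1,1,1,1,1,1).

From H_k ≅ ker(∂_k) / im(∂_{k+1}) we obtain:

  H_0: rank C_0 − rank ∂_1 = 6 − 5 = 1, and the invariant factors of ∂_1 are all 1, so H_0 ≅ Z.
  H_1: rank ker ∂_1 − rank ∂_2 = (12 − 5) − 7 = 0, and the invariant factors of ∂_2 are all 1, so H_1 ≅ 0.
  H_2: rank ker ∂_2 − rank ∂_3 = (8 − 7) − 0 = 1, and there is no ∂_3, so H_2 ≅ Z.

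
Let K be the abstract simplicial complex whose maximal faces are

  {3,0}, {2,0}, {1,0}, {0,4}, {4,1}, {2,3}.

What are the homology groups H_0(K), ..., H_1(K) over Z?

We work with the vertex ordering 0 < 1 < 2 < 3 < 4. The simplices of K, each written with vertices in increasing order, are:

  0-simplices (5): [0], [1], [2], [3], [4]
  1-simplices (6): [0,1], [0,2], [0,3], [0,4], [1,4], [2,3]

so the chain groups are C_0 ≅ Z^5, C_1 ≅ Z^6.

∂_1: C_1 → C_0 maps an edge to its endpoints' difference, ∂[p,q] = q − p.
This gives a 5×6 integer matrix of rank 4; reducing to Smith normal form yields diagonal entries (1,1,1,1).

Reading off H_k = ker ∂_k / im ∂_{k+1}:

  H_0: rank C_0 − rank ∂_1 = 5 − 4 = 1, and the invariant factors of ∂_1 are all 1, so H_0 ≅ Z.
  H_1: rank ker ∂_1 − rank ∂_2 = (6 − 4) − 0 = 2, and there is no ∂_2, so H_1 ≅ Z^2.

(K is a triangulation of a wedge of 2 circles.)

H_0 ≅ Z,  H_1 ≅ Z^2.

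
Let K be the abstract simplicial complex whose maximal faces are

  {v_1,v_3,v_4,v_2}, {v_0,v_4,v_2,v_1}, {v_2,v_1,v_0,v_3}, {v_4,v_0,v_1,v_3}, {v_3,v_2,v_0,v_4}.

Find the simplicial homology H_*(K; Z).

H_0 = Z,  H_1 = 0,  H_2 = 0,  H_3 = Z.

Order the vertices as v_0 < v_1 < v_2 < v_3 < v_4. Listing each simplex with vertices in this order, K has dimension 3 with simplices:

  0-simplices (5): [v_0], [v_1], [v_2], [v_3], [v_4]
  1-simplices (10): [v_0,v_1], [v_0,v_2], [v_0,v_3], [v_0,v_4], [v_1,v_2], [v_1,v_3], [v_1,v_4], [v_2,v_3], [v_2,v_4], [v_3,v_4]
  2-simplices (10): [v_0,v_1,v_2], [v_0,v_1,v_3], [v_0,v_1,v_4], [v_0,v_2,v_3], [v_0,v_2,v_4], [v_0,v_3,v_4], [v_1,v_2,v_3], [v_1,v_2,v_4], [v_1,v_3,v_4], [v_2,v_3,v_4]
  3-simplices (5): [v_0,v_1,v_2,v_3], [v_0,v_1,v_2,v_4], [v_0,v_1,v_3,v_4], [v_0,v_2,v_3,v_4], [v_1,v_2,v_3,v_4]

so the chain groups are C_0 ≅ Z^5, C_1 ≅ Z^10, C_2 ≅ Z^10, C_3 ≅ Z^5.

The boundary map ∂_1: C_1 → C_0 is given by ∂[p,q] = [q] − [p]. For instance
  ∂[v_0,v_2] = [v_2] − [v_0].
This gives a 5×10 integer matrix of rank 4; reducing to Smith normal form yields diagonal entries (1,1,1,1).

The boundary map ∂_2: C_2 → C_1 sends each 2-simplex [p,q,r] to [q,r] − [p,r] + [p,q]. For instance
  ∂[v_0,v_1,v_2] = [v_1,v_2] − [v_0,v_2] + [v_0,v_1],
  ∂[v_0,v_3,v_4] = [v_3,v_4] − [v_0,v_4] + [v_0,v_3].
The resulting 10×10 matrix has rank 6, and its Smith normal form has invariant factors (1,1,1,1,1,1).

∂_3: C_3 → C_2 sends each 3-simplex σ to the alternating sum Σ_i (−1)^i (σ with its i-th vertex removed). For instance
  ∂[v_0,v_1,v_2,v_3] = [v_1,v_2,v_3] − [v_0,v_2,v_3] + [v_0,v_1,v_3] − [v_0,v_1,v_2],
  ∂[v_0,v_1,v_3,v_4] = [v_1,v_3,v_4] − [v_0,v_3,v_4] + [v_0,v_1,v_4] − [v_0,v_1,v_3].
The resulting 10×5 matrix has rank 4, and its Smith normal form has invariant factors (1,1,1,1).

From H_k ≅ ker(∂_k) / im(∂_{k+1}) we obtain:

  H_0: rank C_0 − rank ∂_1 = 5 − 4 = 1, and the invariant factors of ∂_1 are all 1, so H_0 ≅ Z.
  H_1: rank ker ∂_1 − rank ∂_2 = (10 − 4) − 6 = 0, and the invariant factors of ∂_2 are all 1, so H_1 ≅ 0.
  H_2: rank ker ∂_2 − rank ∂_3 = (10 − 6) − 4 = 0, and the invariant factors of ∂_3 are all 1, so H_2 ≅ 0.
  H_3: rank ker ∂_3 − rank ∂_4 = (5 − 4) − 0 = 1, and there is no ∂_4, so H_3 ≅ Z.

(K is a triangulation of the 3-sphere S^3.)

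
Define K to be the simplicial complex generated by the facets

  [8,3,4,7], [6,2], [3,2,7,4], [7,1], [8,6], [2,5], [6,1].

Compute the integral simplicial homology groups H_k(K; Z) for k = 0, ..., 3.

We work with the vertex ordering 1 < 2 < 3 < 4 < 5 < 6 < 7 < 8. The simplices of K, each written with vertices in increasing order, are:

  0-simplices (8): [1], [2], [3], [4], [5], [6], [7], [8]
  1-simplices (14): [1,6], [1,7], [2,3], [2,4], [2,5], [2,6], [2,7], [3,4], [3,7], [3,8], [4,7], [4,8], [6,8], [7,8]
  2-simplices (7): [2,3,4], [2,3,7], [2,4,7], [3,4,7], [3,4,8], [3,7,8], [4,7,8]
  3-simplices (2): [2,3,4,7], [3,4,7,8]

so the chain groups are C_0 ≅ Z^8, C_1 ≅ Z^14, C_2 ≅ Z^7, C_3 ≅ Z^2.

The boundary map ∂_1: C_1 → C_0 sends each edge [p,q] (with p < q) to q − p. For instance
  ∂[3,7] = [7] − [3].
The resulting 8×14 matrix has rank 7, and its Smith normal form has invariant factors (1,1,1,1,1,1,1).

Boundary ∂_2: C_2 → C_1 sends each 2-simplex [p,q,r] to [q,r] − [p,r] + [p,q]. For instance
  ∂[3,4,7] = [4,7] − [3,7] + [3,4],
  ∂[4,7,8] = [7,8] − [4,8] + [4,7].
The resulting 14×7 matrix has rank 5, and its Smith normal form has invariant factors (1,1,1,1,1).

Boundary ∂_3: C_3 → C_2 sends each 3-simplex σ to the alternating sum Σ_i (−1)^i (σ with its i-th vertex removed). For instance
  ∂[2,3,4,7] = [3,4,7] − [2,4,7] + [2,3,7] − [2,3,4],
  ∂[3,4,7,8] = [4,7,8] − [3,7,8] + [3,4,8] − [3,4,7].
The 7×2 boundary matrix has rank 2 and Smith normal form diag(1,1).

From H_k ≅ ker(∂_k) / im(∂_{k+1}) we obtain:

  H_0: rank C_0 − rank ∂_1 = 8 − 7 = 1, and the invariant factors of ∂_1 are all 1, so H_0 = Z.
  H_1: rank ker ∂_1 − rank ∂_2 = (14 − 7) − 5 = 2, and the invariant factors of ∂_2 are all 1, so H_1 = Z^2.
  H_2: rank ker ∂_2 − rank ∂_3 = (7 − 5) − 2 = 0, and the invariant factors of ∂_3 are all 1, so H_2 = 0.
  H_3: rank ker ∂_3 − rank ∂_4 = (2 − 2) − 0 = 0, and there is no ∂_4, so H_3 = 0.

H_0 = Z,  H_1 = Z^2,  H_2 = 0,  H_3 = 0.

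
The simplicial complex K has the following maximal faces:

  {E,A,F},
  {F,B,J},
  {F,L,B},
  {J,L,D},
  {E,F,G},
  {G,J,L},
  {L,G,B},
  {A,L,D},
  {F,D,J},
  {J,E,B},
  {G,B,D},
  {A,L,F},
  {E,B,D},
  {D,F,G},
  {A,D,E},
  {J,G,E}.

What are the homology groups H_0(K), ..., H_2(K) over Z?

Take the total order A < B < D < E < F < G < J < L on the vertex set. Then K (dimension 2) consists of the simplices:

  0-simplices (8): A, B, D, E, F, G, J, L
  1-simplices (24): AD, AE, AF, AL, BD, BE, BF, BG, BJ, BL, DE, DF, DG, DJ, DL, EF, EG, EJ, FG, FJ, FL, GJ, GL, JL
  2-simplices (16): ADE, ADL, AEF, AFL, BDE, BDG, BEJ, BFJ, BFL, BGL, DFG, DFJ, DJL, EFG, EGJ, GJL

so the chain groups are C_0 ≅ Z^8, C_1 ≅ Z^24, C_2 ≅ Z^16.

Boundary ∂_1: C_1 → C_0 is given by ∂[p,q] = [q] − [p].
As a 8×24 matrix over Z this has rank 7, with invariant factors (1,1,1,1,1,1,1).

Boundary ∂_2: C_2 → C_1 acts by ∂[p,q,r] = [q,r] − [p,r] + [p,q]. For instance
  ∂BEJ = EJ − BJ + BE,
  ∂AEF = EF − AF + AE.
The resulting 24×16 matrix has rank 15, and its Smith normal form has invariant factors (1,1,1,1,1,1,1,1,1,1,1,1,1,1,1).

From H_k ≅ ker(∂_k) / im(∂_{k+1}) we obtain:

  H_0: rank C_0 − rank ∂_1 = 8 − 7 = 1, and the invariant factors of ∂_1 are all 1, so H_0 = Z.
  H_1: rank ker ∂_1 − rank ∂_2 = (24 − 7) − 15 = 2, and the invariant factors of ∂_2 are all 1, so H_1 = Z^2.
  H_2: rank ker ∂_2 − rank ∂_3 = (16 − 15) − 0 = 1, and there is no ∂_3, so H_2 = Z.

As a check, the Euler characteristic is 8 − 24 + 16 = 0, which agrees with 1 − 2 + 1 = 0.

H_0 ≅ Z,  H_1 ≅ Z^2,  H_2 ≅ Z.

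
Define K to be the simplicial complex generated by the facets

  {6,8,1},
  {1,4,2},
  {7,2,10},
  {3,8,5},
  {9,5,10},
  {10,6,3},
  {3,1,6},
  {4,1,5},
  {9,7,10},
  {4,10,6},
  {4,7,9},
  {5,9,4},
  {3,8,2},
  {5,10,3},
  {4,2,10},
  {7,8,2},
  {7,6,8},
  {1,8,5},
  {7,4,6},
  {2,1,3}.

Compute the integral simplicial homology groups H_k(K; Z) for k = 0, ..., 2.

Fix the vertex order 1 < 2 < 3 < 4 < 5 < 6 < 7 < 8 < 9 < 10 and write every simplex with vertices in increasing order. Then dim K = 2 and the simplices of K are:

  0-simplices (10): [1], [2], [3], [4], [5], [6], [7], [8], [9], [10]
  1-simplices (30): (30 of them)
  2-simplices (20): (20 of them)

so the chain groups are C_0 ≅ Z^10, C_1 ≅ Z^30, C_2 ≅ Z^20.

Boundary ∂_1: C_1 → C_0 maps an edge to its endpoints' difference, ∂[p,q] = q − p. For instance
  ∂[6,8] = [8] − [6].
This gives a 10×30 integer matrix of rank 9; reducing to Smith normal form yields diagonal entries (1,1,1,1,1,1,1,1,1).

∂_2: C_2 → C_1 acts by ∂[p,q,r] = [q,r] − [p,r] + [p,q]. For instance
  ∂[6,7,8] = [7,8] − [6,8] + [6,7],
  ∂[2,3,8] = [3,8] − [2,8] + [2,3].
The 30×20 boundary matrix has rank 20 and Smith normal form diag(1,1,1,1,1,1,1,1,1,1,1,1,1,1,1,1,1,1,1,2).

Computing H_k = (kernel of ∂_k) / (image of ∂_{k+1}):

  H_0: rank C_0 − rank ∂_1 = 10 − 9 = 1, and the invariant factors of ∂_1 are all 1, so H_0 = Z.
  H_1: rank ker ∂_1 − rank ∂_2 = (30 − 9) − 20 = 1, and ∂_2 has invariant factor 2 > 1, so H_1 = Z ⊕ Z_2.
  H_2: rank ker ∂_2 − rank ∂_3 = (20 − 20) − 0 = 0, and there is no ∂_3, so H_2 = 0.

As a check, the Euler characteristic is 10 − 30 + 20 = 0, which agrees with 1 − 1 + 0 = 0.

H_0 ≅ Z,  H_1 ≅ Z ⊕ Z_2,  H_2 = 0.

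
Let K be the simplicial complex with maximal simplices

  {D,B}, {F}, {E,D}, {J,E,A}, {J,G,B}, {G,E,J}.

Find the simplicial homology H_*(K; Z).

K has 7 vertices, 9 edges, 3 triangles.
rank ∂_0 = 0, rank ∂_1 = 5 ⇒ b_0 = 7 − 0 − 5 = 2; all invariant factors of ∂_1 are 1 so no torsion. So H_0 ≅ Z^2.
rank ∂_1 = 5, rank ∂_2 = 3 ⇒ b_1 = 9 − 5 − 3 = 1; all invariant factors of ∂_2 are 1 so no torsion. So H_1 ≅ Z.
rank ∂_2 = 3, rank ∂_3 = 0 ⇒ b_2 = 3 − 3 − 0 = 0. So H_2 ≅ 0.

H_0 = Z^2,  H_1 = Z,  H_2 = 0.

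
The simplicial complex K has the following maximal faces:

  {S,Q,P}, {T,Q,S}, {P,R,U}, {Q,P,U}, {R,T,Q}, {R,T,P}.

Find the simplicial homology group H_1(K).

H_1 = Z.

Order the vertices as P < Q < R < S < T < U. Listing each simplex with vertices in this order, K has dimension 2 with simplices:

  0-simplices (6): P, Q, R, S, T, U
  1-simplices (12): PQ, PR, PS, PT, PU, QR, QS, QT, QU, RT, RU, ST
  2-simplices (6): PQS, PQU, PRT, PRU, QRT, QST

giving chain groups C_0 ≅ Z^6, C_1 ≅ Z^12, C_2 ≅ Z^6.

Boundary ∂_1: C_1 → C_0 maps an edge to its endpoints' difference, ∂[p,q] = q − p. For instance
  ∂QS = S − Q.
This gives a 6×12 integer matrix of rank 5; reducing to Smith normal form yields diagonal entries (1,1,1,1,1).

Boundary ∂_2: C_2 → C_1 acts by ∂[p,q,r] = [q,r] − [p,r] + [p,q]. For instance
  ∂QRT = RT − QT + QR,
  ∂PRU = RU − PU + PR.
The 12×6 boundary matrix has rank 6 and Smith normal form diag(1,1,1,1,1,1).

Now H_k = ker ∂_k / im ∂_{k+1}, so:

  H_1: rank ker ∂_1 − rank ∂_2 = (12 − 5) − 6 = 1, and the invariant factors of ∂_2 are all 1, so H_1 = Z.

(K is a triangulation of the cylinder S^1 x I.)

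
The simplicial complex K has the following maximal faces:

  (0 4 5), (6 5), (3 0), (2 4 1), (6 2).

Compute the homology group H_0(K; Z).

H_0 ≅ Z.

Take the total order 0 < 1 < 2 < 3 < 4 < 5 < 6 on the vertex set. Then K (dimension 2) consists of the simplices:

  0-simplices (7): [0], [1], [2], [3], [4], [5], [6]
  1-simplices (9): [0,3], [0,4], [0,5], [1,2], [1,4], [2,4], [2,6], [4,5], [5,6]
  2-simplices (2): [0,4,5], [1,2,4]

giving chain groups C_0 ≅ Z^7, C_1 ≅ Z^9, C_2 ≅ Z^2.

The boundary map ∂_1: C_1 → C_0 is given by ∂[p,q] = [q] − [p]. For instance
  ∂[0,3] = [3] − [0].
This gives a 7×9 integer matrix of rank 6; reducing to Smith normal form yields diagonal entries (1,1,1,1,1,1).

Boundary ∂_2: C_2 → C_1 acts by ∂[p,q,r] = [q,r] − [p,r] + [p,q]. For instance
  ∂[0,4,5] = [4,5] − [0,5] + [0,4],
  ∂[1,2,4] = [2,4] − [1,4] + [1,2].
The resulting 9×2 matrix has rank 2, and its Smith normal form has invariant factors (1,1).

Now H_k = ker ∂_k / im ∂_{k+1}, so:

  H_0: rank C_0 − rank ∂_1 = 7 − 6 = 1, and the invariant factors of ∂_1 are all 1, so H_0 ≅ Z.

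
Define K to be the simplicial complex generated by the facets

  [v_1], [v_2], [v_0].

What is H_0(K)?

H_0 ≅ Z^3.

Take the total order v_0 < v_1 < v_2 on the vertex set. Then K (dimension 0) consists of the simplices:

  0-simplices (3): [v_0], [v_1], [v_2]

Hence C_0 ≅ Z^3.

Computing H_k = (kernel of ∂_k) / (image of ∂_{k+1}):

  H_0: rank C_0 − rank ∂_1 = 3 − 0 = 3, and there is no ∂_1, so H_0 = Z^3.

(K is a triangulation of a set of 3 points.)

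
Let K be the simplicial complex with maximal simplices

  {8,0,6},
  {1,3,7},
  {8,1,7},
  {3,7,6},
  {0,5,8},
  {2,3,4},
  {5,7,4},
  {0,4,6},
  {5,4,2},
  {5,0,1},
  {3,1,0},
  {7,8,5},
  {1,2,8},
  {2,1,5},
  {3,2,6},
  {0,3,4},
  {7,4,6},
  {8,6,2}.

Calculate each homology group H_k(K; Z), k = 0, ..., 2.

H_0 ≅ Z,  H_1 ≅ Z ⊕ Z_2,  H_2 = 0.

We work with the vertex ordering 0 < 1 < 2 < 3 < 4 < 5 < 6 < 7 < 8. The simplices of K, each written with vertices in increasing order, are:

  0-simplices (9): [0], [1], [2], [3], [4], [5], [6], [7], [8]
  1-simplices (27): (27 of them)
  2-simplices (18): [0,1,3], [0,1,5], [0,3,4], [0,4,6], [0,5,8], [0,6,8], [1,2,5], [1,2,8], [1,3,7], [1,7,8], [2,3,4], [2,3,6], [2,4,5], [2,6,8], [3,6,7], [4,5,7], [4,6,7], [5,7,8]

so the chain groups are C_0 ≅ Z^9, C_1 ≅ Z^27, C_2 ≅ Z^18.

Boundary ∂_1: C_1 → C_0 is given by ∂[p,q] = [q] − [p].
The 9×27 boundary matrix has rank 8 and Smith normal form diag(1,1,1,1,1,1,1,1).

Boundary ∂_2: C_2 → C_1 acts by ∂[p,q,r] = [q,r] − [p,r] + [p,q]. For instance
  ∂[0,5,8] = [5,8] − [0,8] + [0,5],
  ∂[2,4,5] = [4,5] − [2,5] + [2,4].
The resulting 27×18 matrix has rank 18, and its Smith normal form has invariant factors (1,1,1,1,1,1,1,1,1,1,1,1,1,1,1,1,1,2).

Now H_k = ker ∂_k / im ∂_{k+1}, so:

  H_0: rank C_0 − rank ∂_1 = 9 − 8 = 1, and the invariant factors of ∂_1 are all 1, so H_0 = Z.
  H_1: rank ker ∂_1 − rank ∂_2 = (27 − 8) − 18 = 1, and ∂_2 has invariant factor 2 > 1, so H_1 = Z ⊕ Z_2.
  H_2: rank ker ∂_2 − rank ∂_3 = (18 − 18) − 0 = 0, and there is no ∂_3, so H_2 = 0.

As a check, the Euler characteristic is 9 − 27 + 18 = 0, which agrees with 1 − 1 + 0 = 0.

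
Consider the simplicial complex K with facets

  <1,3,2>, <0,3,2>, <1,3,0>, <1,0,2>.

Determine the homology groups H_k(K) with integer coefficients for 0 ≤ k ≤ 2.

H_0 ≅ Z,  H_1 = 0,  H_2 ≅ Z.

Fix the vertex order 0 < 1 < 2 < 3 and write every simplex with vertices in increasing order. Then dim K = 2 and the simplices of K are:

  0-simplices (4): [0], [1], [2], [3]
  1-simplices (6): [0,1], [0,2], [0,3], [1,2], [1,3], [2,3]
  2-simplices (4): [0,1,2], [0,1,3], [0,2,3], [1,2,3]

giving chain groups C_0 ≅ Z^4, C_1 ≅ Z^6, C_2 ≅ Z^4.

∂_1: C_1 → C_0 maps an edge to its endpoints' difference, ∂[p,q] = q − p. For instance
  ∂[1,2] = [2] − [1].
As a 4×6 matrix over Z this has rank 3, with invariant factors (1,1,1).

The boundary map ∂_2: C_2 → C_1 maps a triangle to the signed sum of its edges. For instance
  ∂[0,2,3] = [2,3] − [0,3] + [0,2],
  ∂[1,2,3] = [2,3] − [1,3] + [1,2].
The resulting 6×4 matrix has rank 3, and its Smith normal form has invariant factors (1,1,1).

Reading off H_k = ker ∂_k / im ∂_{k+1}:

  H_0: rank C_0 − rank ∂_1 = 4 − 3 = 1, and the invariant factors of ∂_1 are all 1, so H_0 = Z.
  H_1: rank ker ∂_1 − rank ∂_2 = (6 − 3) − 3 = 0, and the invariant factors of ∂_2 are all 1, so H_1 = 0.
  H_2: rank ker ∂_2 − rank ∂_3 = (4 − 3) − 0 = 1, and there is no ∂_3, so H_2 = Z.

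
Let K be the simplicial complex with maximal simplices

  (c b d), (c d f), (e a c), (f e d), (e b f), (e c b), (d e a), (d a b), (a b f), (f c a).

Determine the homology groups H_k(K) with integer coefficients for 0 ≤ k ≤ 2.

H_0 = Z,  H_1 = Z/2Z,  H_2 = 0.

K has 6 vertices, 15 edges, 10 triangles.
rank ∂_0 = 0, rank ∂_1 = 5 ⇒ b_0 = 6 − 0 − 5 = 1; all invariant factors of ∂_1 are 1 so no torsion. So H_0 ≅ Z.
rank ∂_1 = 5, rank ∂_2 = 10 ⇒ b_1 = 15 − 5 − 10 = 0; ∂_2 has invariant factor(s) [2] giving torsion. So H_1 ≅ Z/2Z.
rank ∂_2 = 10, rank ∂_3 = 0 ⇒ b_2 = 10 − 10 − 0 = 0. So H_2 ≅ 0.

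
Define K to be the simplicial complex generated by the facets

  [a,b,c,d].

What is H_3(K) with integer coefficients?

We work with the vertex ordering a < b < c < d. The simplices of K, each written with vertices in increasing order, are:

  0-simplices (4): a, b, c, d
  1-simplices (6): ab, ac, ad, bc, bd, cd
  2-simplices (4): abc, abd, acd, bcd
  3-simplices (1): abcd

giving chain groups C_0 ≅ Z^4, C_1 ≅ Z^6, C_2 ≅ Z^4, C_3 ≅ Z^1.

The boundary map ∂_1: C_1 → C_0 is given by ∂[p,q] = [q] − [p]. For instance
  ∂bc = c − b.
This gives a 4×6 integer matrix of rank 3; reducing to Smith normal form yields diagonal entries (1,1,1).

Boundary ∂_2: C_2 → C_1 acts by ∂[p,q,r] = [q,r] − [p,r] + [p,q]. For instance
  ∂bcd = cd − bd + bc,
  ∂abc = bc − ac + ab.
This gives a 6×4 integer matrix of rank 3; reducing to Smith normal form yields diagonal entries (1,1,1).

The boundary map ∂_3: C_3 → C_2 sends each 3-simplex σ to the alternating sum Σ_i (−1)^i (σ with its i-th vertex removed). For instance
  ∂abcd = bcd − acd + abd − abc.
This gives a 4×1 integer matrix of rank 1; reducing to Smith normal form yields diagonal entries (1).

Now H_k = ker ∂_k / im ∂_{k+1}, so:

  H_3: rank ker ∂_3 − rank ∂_4 = (1 − 1) − 0 = 0, and there is no ∂_4, so H_3 ≅ 0.

H_3 = 0.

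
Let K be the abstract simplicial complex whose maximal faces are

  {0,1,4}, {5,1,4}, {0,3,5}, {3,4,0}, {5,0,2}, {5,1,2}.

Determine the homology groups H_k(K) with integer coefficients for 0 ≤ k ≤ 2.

H_0 ≅ Z,  H_1 ≅ Z,  H_2 = 0.

Take the total order 0 < 1 < 2 < 3 < 4 < 5 on the vertex set. Then K (dimension 2) consists of the simplices:

  0-simplices (6): [0], [1], [2], [3], [4], [5]
  1-simplices (12): [0,1], [0,2], [0,3], [0,4], [0,5], [1,2], [1,4], [1,5], [2,5], [3,4], [3,5], [4,5]
  2-simplices (6): [0,1,4], [0,2,5], [0,3,4], [0,3,5], [1,2,5], [1,4,5]

so the chain groups are C_0 ≅ Z^6, C_1 ≅ Z^12, C_2 ≅ Z^6.

∂_1: C_1 → C_0 sends each edge [p,q] (with p < q) to q − p.
This gives a 6×12 integer matrix of rank 5; reducing to Smith normal form yields diagonal entries (1,1,1,1,1).

Boundary ∂_2: C_2 → C_1 maps a triangle to the signed sum of its edges. For instance
  ∂[0,3,4] = [3,4] − [0,4] + [0,3],
  ∂[0,2,5] = [2,5] − [0,5] + [0,2].
As a 12×6 matrix over Z this has rank 6, with invariant factors (1,1,1,1,1,1).

Reading off H_k = ker ∂_k / im ∂_{k+1}:

  H_0: rank C_0 − rank ∂_1 = 6 − 5 = 1, and the invariant factors of ∂_1 are all 1, so H_0 ≅ Z.
  H_1: rank ker ∂_1 − rank ∂_2 = (12 − 5) − 6 = 1, and the invariant factors of ∂_2 are all 1, so H_1 ≅ Z.
  H_2: rank ker ∂_2 − rank ∂_3 = (6 − 6) − 0 = 0, and there is no ∂_3, so H_2 ≅ 0.

As a check, the Euler characteristic is 6 − 12 + 6 = 0, which agrees with 1 − 1 + 0 = 0.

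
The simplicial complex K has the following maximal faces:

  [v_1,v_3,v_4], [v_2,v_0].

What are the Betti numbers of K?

Take the total order v_0 < v_1 < v_2 < v_3 < v_4 on the vertex set. Then K (dimension 2) consists of the simplices:

  0-simplices (5): [v_0], [v_1], [v_2], [v_3], [v_4]
  1-simplices (4): [v_0,v_2], [v_1,v_3], [v_1,v_4], [v_3,v_4]
  2-simplices (1): [v_1,v_3,v_4]

so the chain groups are C_0 ≅ Z^5, C_1 ≅ Z^4, C_2 ≅ Z^1.

∂_1: C_1 → C_0 is given by ∂[p,q] = [q] − [p]. For instance
  ∂[v_0,v_2] = [v_2] − [v_0].
The resulting 5×4 matrix has rank 3, and its Smith normal form has invariant factors (1,1,1).

Boundary ∂_2: C_2 → C_1 maps a triangle to the signed sum of its edges. For instance
  ∂[v_1,v_3,v_4] = [v_3,v_4] − [v_1,v_4] + [v_1,v_3].
This gives a 4×1 integer matrix of rank 1; reducing to Smith normal form yields diagonal entries (1).

Computing H_k = (kernel of ∂_k) / (image of ∂_{k+1}):

  H_0: rank C_0 − rank ∂_1 = 5 − 3 = 2, and the invariant factors of ∂_1 are all 1, so H_0 = Z^2.
  H_1: rank ker ∂_1 − rank ∂_2 = (4 − 3) − 1 = 0, and the invariant factors of ∂_2 are all 1, so H_1 = 0.
  H_2: rank ker ∂_2 − rank ∂_3 = (1 − 1) − 0 = 0, and there is no ∂_3, so H_2 = 0.

As a check, the Euler characteristic is 5 − 4 + 1 = 2, which agrees with 2 − 0 + 0 = 2.

Hence the Betti numbers are b_0 = 2, b_1 = 0, b_2 = 0.

b_0 = 2, b_1 = 0, b_2 = 0.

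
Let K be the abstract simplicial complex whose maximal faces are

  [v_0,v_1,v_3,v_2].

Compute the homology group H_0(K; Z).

We work with the vertex ordering v_0 < v_1 < v_2 < v_3. The simplices of K, each written with vertices in increasing order, are:

  0-simplices (4): [v_0], [v_1], [v_2], [v_3]
  1-simplices (6): [v_0,v_1], [v_0,v_2], [v_0,v_3], [v_1,v_2], [v_1,v_3], [v_2,v_3]
  2-simplices (4): [v_0,v_1,v_2], [v_0,v_1,v_3], [v_0,v_2,v_3], [v_1,v_2,v_3]
  3-simplices (1): [v_0,v_1,v_2,v_3]

so the chain groups are C_0 ≅ Z^4, C_1 ≅ Z^6, C_2 ≅ Z^4, C_3 ≅ Z^1.

∂_1: C_1 → C_0 is given by ∂[p,q] = [q] − [p]. For instance
  ∂[v_1,v_3] = [v_3] − [v_1].
This gives a 4×6 integer matrix of rank 3; reducing to Smith normal form yields diagonal entries (1,1,1).

The boundary map ∂_2: C_2 → C_1 acts by ∂[p,q,r] = [q,r] − [p,r] + [p,q]. For instance
  ∂[v_1,v_2,v_3] = [v_2,v_3] − [v_1,v_3] + [v_1,v_2],
  ∂[v_0,v_1,v_2] = [v_1,v_2] − [v_0,v_2] + [v_0,v_1].
The 6×4 boundary matrix has rank 3 and Smith normal form diag(1,1,1).

The boundary map ∂_3: C_3 → C_2 sends each 3-simplex σ to the alternating sum Σ_i (−1)^i (σ with its i-th vertex removed). For instance
  ∂[v_0,v_1,v_2,v_3] = [v_1,v_2,v_3] − [v_0,v_2,v_3] + [v_0,v_1,v_3] − [v_0,v_1,v_2].
This gives a 4×1 integer matrix of rank 1; reducing to Smith normal form yields diagonal entries (1).

From H_k ≅ ker(∂_k) / im(∂_{k+1}) we obtain:

  H_0: rank C_0 − rank ∂_1 = 4 − 3 = 1, and the invariant factors of ∂_1 are all 1, so H_0 ≅ Z.

H_0 ≅ Z.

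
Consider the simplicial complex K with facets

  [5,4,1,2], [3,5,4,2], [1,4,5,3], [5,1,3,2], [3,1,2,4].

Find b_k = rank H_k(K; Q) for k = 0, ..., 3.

K has 5 vertices, 10 edges, 10 triangles, 5 3-simplices.
rank ∂_0 = 0, rank ∂_1 = 4 ⇒ b_0 = 5 − 0 − 4 = 1; all invariant factors of ∂_1 are 1 so no torsion. So H_0 = Z.
rank ∂_1 = 4, rank ∂_2 = 6 ⇒ b_1 = 10 − 4 − 6 = 0; all invariant factors of ∂_2 are 1 so no torsion. So H_1 = 0.
rank ∂_2 = 6, rank ∂_3 = 4 ⇒ b_2 = 10 − 6 − 4 = 0; all invariant factors of ∂_3 are 1 so no torsion. So H_2 = 0.
rank ∂_3 = 4, rank ∂_4 = 0 ⇒ b_3 = 5 − 4 − 0 = 1. So H_3 = Z.

b_0 = 1, b_1 = 0, b_2 = 0, b_3 = 1.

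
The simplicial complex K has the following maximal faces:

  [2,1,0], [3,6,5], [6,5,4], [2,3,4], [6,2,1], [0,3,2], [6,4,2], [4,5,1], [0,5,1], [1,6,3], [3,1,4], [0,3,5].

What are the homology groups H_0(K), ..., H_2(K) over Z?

We work with the vertex ordering 0 < 1 < 2 < 3 < 4 < 5 < 6. The simplices of K, each written with vertices in increasing order, are:

  0-simplices (7): [0], [1], [2], [3], [4], [5], [6]
  1-simplices (18): [0,1], [0,2], [0,3], [0,5], [1,2], [1,3], [1,4], [1,5], [1,6], [2,3], [2,4], [2,6], [3,4], [3,5], [3,6], [4,5], [4,6], [5,6]
  2-simplices (12): [0,1,2], [0,1,5], [0,2,3], [0,3,5], [1,2,6], [1,3,4], [1,3,6], [1,4,5], [2,3,4], [2,4,6], [3,5,6], [4,5,6]

so the chain groups are C_0 ≅ Z^7, C_1 ≅ Z^18, C_2 ≅ Z^12.

Boundary ∂_1: C_1 → C_0 maps an edge to its endpoints' difference, ∂[p,q] = q − p.
This gives a 7×18 integer matrix of rank 6; reducing to Smith normal form yields diagonal entries (1,1,1,1,1,1).

The boundary map ∂_2: C_2 → C_1 sends each 2-simplex [p,q,r] to [q,r] − [p,r] + [p,q]. For instance
  ∂[4,5,6] = [5,6] − [4,6] + [4,5],
  ∂[2,4,6] = [4,6] − [2,6] + [2,4].
The resulting 18×12 matrix has rank 12, and its Smith normal form has invariant factors (1,1,1,1,1,1,1,1,1,1,1,2).

Computing H_k = (kernel of ∂_k) / (image of ∂_{k+1}):

  H_0: rank C_0 − rank ∂_1 = 7 − 6 = 1, and the invariant factors of ∂_1 are all 1, so H_0 = Z.
  H_1: rank ker ∂_1 − rank ∂_2 = (18 − 6) − 12 = 0, and ∂_2 has invariant factor 2 > 1, so H_1 = Z/2.
  H_2: rank ker ∂_2 − rank ∂_3 = (12 − 12) − 0 = 0, and there is no ∂_3, so H_2 = 0.

(K is a triangulation of the real projective plane RP^2.)

H_0 = Z,  H_1 = Z/2,  H_2 = 0.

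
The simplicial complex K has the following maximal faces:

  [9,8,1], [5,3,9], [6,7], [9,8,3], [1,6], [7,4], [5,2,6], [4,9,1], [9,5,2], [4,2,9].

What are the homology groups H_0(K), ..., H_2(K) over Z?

H_0 = Z,  H_1 = Z^2,  H_2 = 0.

We work with the vertex ordering 1 < 2 < 3 < 4 < 5 < 6 < 7 < 8 < 9. The simplices of K, each written with vertices in increasing order, are:

  0-simplices (9): [1], [2], [3], [4], [5], [6], [7], [8], [9]
  1-simplices (17): [1,4], [1,6], [1,8], [1,9], [2,4], [2,5], [2,6], [2,9], [3,5], [3,8], [3,9], [4,7], [4,9], [5,6], [5,9], [6,7], [8,9]
  2-simplices (7): [1,4,9], [1,8,9], [2,4,9], [2,5,6], [2,5,9], [3,5,9], [3,8,9]

giving chain groups C_0 ≅ Z^9, C_1 ≅ Z^17, C_2 ≅ Z^7.

The boundary map ∂_1: C_1 → C_0 is given by ∂[p,q] = [q] − [p]. For instance
  ∂[2,9] = [9] − [2].
This gives a 9×17 integer matrix of rank 8; reducing to Smith normal form yields diagonal entries (1,1,1,1,1,1,1,1).

Boundary ∂_2: C_2 → C_1 sends each 2-simplex [p,q,r] to [q,r] − [p,r] + [p,q]. For instance
  ∂[2,5,6] = [5,6] − [2,6] + [2,5],
  ∂[3,8,9] = [8,9] − [3,9] + [3,8].
This gives a 17×7 integer matrix of rank 7; reducing to Smith normal form yields diagonal entries (1,1,1,1,1,1,1).

Now H_k = ker ∂_k / im ∂_{k+1}, so:

  H_0: rank C_0 − rank ∂_1 = 9 − 8 = 1, and the invariant factors of ∂_1 are all 1, so H_0 ≅ Z.
  H_1: rank ker ∂_1 − rank ∂_2 = (17 − 8) − 7 = 2, and the invariant factors of ∂_2 are all 1, so H_1 ≅ Z^2.
  H_2: rank ker ∂_2 − rank ∂_3 = (7 − 7) − 0 = 0, and there is no ∂_3, so H_2 ≅ 0.

As a check, the Euler characteristic is 9 − 17 + 7 = -1, which agrees with 1 − 2 + 0 = -1.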